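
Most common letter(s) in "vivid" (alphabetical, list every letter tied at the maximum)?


Word: "vivid"
Letter counts:
  'd': 1
  'i': 2
  'v': 2
Maximum count = 2
Most frequent = 'i', 'v' (2 times each)


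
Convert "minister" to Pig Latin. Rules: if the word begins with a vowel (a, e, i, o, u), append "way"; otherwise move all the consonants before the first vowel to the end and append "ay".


Word: "minister"
Starts with consonant(s) → move to end, add 'ay'
Consonant cluster: "m"
Pig Latin = "inistermay"


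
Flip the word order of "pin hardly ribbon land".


Original: "pin hardly ribbon land"
Words (1..n): pin | hardly | ribbon | land
Reversed (n..1): land | ribbon | hardly | pin
Result = "land ribbon hardly pin"


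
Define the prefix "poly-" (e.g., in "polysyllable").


Prefix: poly-
As in: polysyllable -> poly- + syllable
Meaning = many


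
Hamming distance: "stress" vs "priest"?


Comparing character by character (same length = 6):
  Pos 0: 's' vs 'p' !=
  Pos 1: 't' vs 'r' !=
  Pos 2: 'r' vs 'i' !=
  Pos 3: 'e' vs 'e' =
  Pos 4: 's' vs 's' =
  Pos 5: 's' vs 't' !=
Hamming distance = 4


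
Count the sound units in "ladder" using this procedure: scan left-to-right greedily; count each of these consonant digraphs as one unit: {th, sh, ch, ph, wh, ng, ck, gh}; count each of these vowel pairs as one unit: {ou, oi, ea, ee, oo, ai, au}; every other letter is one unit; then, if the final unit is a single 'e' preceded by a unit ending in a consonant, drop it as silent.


Word: "ladder" (6 letters)
Left-to-right scan:
  1. 'l' (letter)
  2. 'a' (letter)
  3. 'd' (letter)
  4. 'd' (letter)
  5. 'e' (letter)
  6. 'r' (letter)
Units from scan: 6
Sound units = 6 units


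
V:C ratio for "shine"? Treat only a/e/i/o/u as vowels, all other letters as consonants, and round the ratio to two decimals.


Word: "shine"
Vowels (a,e,i,o,u): 2
Consonants: 3
Ratio = 2/3
= 0.67


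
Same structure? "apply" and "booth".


Pattern of "apply": [0, 1, 1, 2, 3]
Pattern of "booth": [0, 1, 1, 2, 3]
Patterns match
Same pattern = Yes


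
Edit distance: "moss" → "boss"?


Word 1: "moss" (length 4)
Word 2: "boss" (length 4)
One optimal edit sequence (insert/delete/substitute each cost 1):
  1. substitute 'm' -> 'b'  (+1)
  2. keep 'o'
  3. keep 's'
  4. keep 's'
Total edit operations: 1
Edit distance = 1


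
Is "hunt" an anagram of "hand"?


Word 1: "hand" → sorted: adhn
Word 2: "hunt" → sorted: hntu
Same letters? adhn != hntu
Anagram = No


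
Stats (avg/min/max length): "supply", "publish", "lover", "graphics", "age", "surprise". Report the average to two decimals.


Lengths: "supply"=6, "publish"=7, "lover"=5, "graphics"=8, "age"=3, "surprise"=8
Sum = 37, Count = 6
Average = 37/6 = 6.17
= avg=6.17, min=3, max=8


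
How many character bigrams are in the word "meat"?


Word: "meat" (length 4)
Number of 2-grams = length - 2 + 1 = 4 - 2 + 1
= 3


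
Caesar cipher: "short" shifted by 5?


Word: "short"
Shift: 5
Each letter → (letter + shift) mod 26:
  's' (18) + 5 = 23 → 'x'
  'h' (7) + 5 = 12 → 'm'
  'o' (14) + 5 = 19 → 't'
  'r' (17) + 5 = 22 → 'w'
  't' (19) + 5 = 24 → 'y'
Result = "xmtwy"


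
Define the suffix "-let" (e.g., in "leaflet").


Suffix: -let
Example: leaflet = leaf + -let
Meaning = small


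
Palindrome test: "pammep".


Word: "pammep"
Reversed: "pemmap"
Forward == Backward? pammep != pemmap
Palindrome = No


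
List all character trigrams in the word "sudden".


Word: "sudden" (length 6)
Number of trigrams = 6 - 3 + 1 = 4
  Position 0: "sud"
  Position 1: "udd"
  Position 2: "dde"
  Position 3: "den"
Trigrams = "sud", "udd", "dde", "den"


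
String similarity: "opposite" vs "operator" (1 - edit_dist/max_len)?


Word 1: "opposite" (length 8)
Word 2: "operator" (length 8)
One optimal edit sequence:
  1. keep 'o'
  2. keep 'p'
  3. substitute 'p' -> 'e'  (+1)
  4. substitute 'o' -> 'r'  (+1)
  5. substitute 's' -> 'a'  (+1)
  6. substitute 'i' -> 't'  (+1)
  7. substitute 't' -> 'o'  (+1)
  8. substitute 'e' -> 'r'  (+1)
Edit distance = 6
Max length = max(8, 8) = 8
Similarity = 1 - 6/8
= 0.2500


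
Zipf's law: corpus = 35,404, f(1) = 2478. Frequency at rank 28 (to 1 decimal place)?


Zipf's law: f(r) = f(1) / r
f(1) = 2478
f(28) = 2478 / 28
= 88.5 occurrences


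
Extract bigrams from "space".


Word: "space" (length 5)
Number of bigrams = 5 - 2 + 1 = 4
  Position 0: "sp"
  Position 1: "pa"
  Position 2: "ac"
  Position 3: "ce"
Bigrams = "sp", "pa", "ac", "ce"


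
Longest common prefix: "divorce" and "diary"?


Word 1: "divorce"
Word 2: "diary"
Comparing from start:
  Pos 0: 'd' == 'd'
  Pos 1: 'i' == 'i'
  Pos 2: 'v' != 'a' (stop)
LCP = "di" (length 2)


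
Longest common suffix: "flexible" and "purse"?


Word 1: "flexible"
Word 2: "purse"
Comparing from end:
  Pos -1: 'e' == 'e'
  Pos -2: 'l' != 's' (stop)
LCS = "e" (length 1)


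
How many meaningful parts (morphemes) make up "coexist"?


Word: "coexist"
Morphemes: co- / exist
Each morpheme carries meaning
= 2 morphemes


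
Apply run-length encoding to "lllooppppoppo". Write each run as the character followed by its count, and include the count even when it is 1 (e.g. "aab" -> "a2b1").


String: "lllooppppoppo"
Scanning for consecutive runs:
  'l' x 3
  'o' x 2
  'p' x 4
  'o' x 1
  'p' x 2
  'o' x 1
RLE = "l3o2p4o1p2o1"


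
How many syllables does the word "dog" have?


Word: "dog"
Syllable breakdown: dog
Counting: 1 part
= 1 syllable


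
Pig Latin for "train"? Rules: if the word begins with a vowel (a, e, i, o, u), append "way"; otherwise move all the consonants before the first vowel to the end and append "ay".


Word: "train"
Starts with consonant(s) → move to end, add 'ay'
Consonant cluster: "tr"
Pig Latin = "aintray"


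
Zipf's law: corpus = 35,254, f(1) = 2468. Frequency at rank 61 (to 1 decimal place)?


Zipf's law: f(r) = f(1) / r
f(1) = 2468
f(61) = 2468 / 61
= 40.5 occurrences


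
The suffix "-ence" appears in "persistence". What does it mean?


Suffix: -ence
Example: persistence = persist + -ence
Meaning = state of


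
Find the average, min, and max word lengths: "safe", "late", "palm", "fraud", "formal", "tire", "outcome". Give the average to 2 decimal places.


Lengths: "safe"=4, "late"=4, "palm"=4, "fraud"=5, "formal"=6, "tire"=4, "outcome"=7
Sum = 34, Count = 7
Average = 34/7 = 4.86
= avg=4.86, min=4, max=7


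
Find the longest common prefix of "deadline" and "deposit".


Word 1: "deadline"
Word 2: "deposit"
Comparing from start:
  Pos 0: 'd' == 'd'
  Pos 1: 'e' == 'e'
  Pos 2: 'a' != 'p' (stop)
LCP = "de" (length 2)


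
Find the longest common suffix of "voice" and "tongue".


Word 1: "voice"
Word 2: "tongue"
Comparing from end:
  Pos -1: 'e' == 'e'
  Pos -2: 'c' != 'u' (stop)
LCS = "e" (length 1)


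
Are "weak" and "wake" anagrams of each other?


Word 1: "weak" → sorted: aekw
Word 2: "wake" → sorted: aekw
Same letters? aekw == aekw
Anagram = Yes


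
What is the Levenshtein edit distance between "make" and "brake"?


Word 1: "make" (length 4)
Word 2: "brake" (length 5)
One optimal edit sequence (insert/delete/substitute each cost 1):
  1. insert 'b'  (+1)
  2. substitute 'm' -> 'r'  (+1)
  3. keep 'a'
  4. keep 'k'
  5. keep 'e'
Total edit operations: 2
Edit distance = 2


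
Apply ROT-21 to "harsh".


Word: "harsh"
Shift: 21
Each letter → (letter + shift) mod 26:
  'h' (7) + 21 = 2 → 'c'
  'a' (0) + 21 = 21 → 'v'
  'r' (17) + 21 = 12 → 'm'
  's' (18) + 21 = 13 → 'n'
  'h' (7) + 21 = 2 → 'c'
Result = "cvmnc"


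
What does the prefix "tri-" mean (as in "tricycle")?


Prefix: tri-
As in: tricycle -> tri- + cycle
Meaning = three


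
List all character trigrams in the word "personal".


Word: "personal" (length 8)
Number of trigrams = 8 - 3 + 1 = 6
  Position 0: "per"
  Position 1: "ers"
  Position 2: "rso"
  Position 3: "son"
  Position 4: "ona"
  Position 5: "nal"
Trigrams = "per", "ers", "rso", "son", "ona", "nal"


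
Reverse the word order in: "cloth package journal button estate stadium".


Original: "cloth package journal button estate stadium"
Words (1..n): cloth | package | journal | button | estate | stadium
Reversed (n..1): stadium | estate | button | journal | package | cloth
Result = "stadium estate button journal package cloth"


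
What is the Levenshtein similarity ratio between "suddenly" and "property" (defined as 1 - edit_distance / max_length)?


Word 1: "suddenly" (length 8)
Word 2: "property" (length 8)
One optimal edit sequence:
  1. substitute 's' -> 'p'  (+1)
  2. substitute 'u' -> 'r'  (+1)
  3. substitute 'd' -> 'o'  (+1)
  4. substitute 'd' -> 'p'  (+1)
  5. keep 'e'
  6. substitute 'n' -> 'r'  (+1)
  7. substitute 'l' -> 't'  (+1)
  8. keep 'y'
Edit distance = 6
Max length = max(8, 8) = 8
Similarity = 1 - 6/8
= 0.2500


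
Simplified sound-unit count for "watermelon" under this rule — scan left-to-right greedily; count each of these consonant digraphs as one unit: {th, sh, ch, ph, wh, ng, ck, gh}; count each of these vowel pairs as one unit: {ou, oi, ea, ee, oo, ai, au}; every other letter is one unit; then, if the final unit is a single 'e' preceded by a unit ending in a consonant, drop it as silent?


Word: "watermelon" (10 letters)
Left-to-right scan:
  1. 'w' (letter)
  2. 'a' (letter)
  3. 't' (letter)
  4. 'e' (letter)
  5. 'r' (letter)
  6. 'm' (letter)
  7. 'e' (letter)
  8. 'l' (letter)
  9. 'o' (letter)
  10. 'n' (letter)
Units from scan: 10
Sound units = 10 units


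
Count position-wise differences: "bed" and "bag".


Comparing character by character (same length = 3):
  Pos 0: 'b' vs 'b' =
  Pos 1: 'e' vs 'a' !=
  Pos 2: 'd' vs 'g' !=
Hamming distance = 2


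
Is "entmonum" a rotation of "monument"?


Word: "monument", Candidate: "entmonum"
Method: check if candidate is substring of word+word
"monumentmonument" contains "entmonum"? Yes
Is rotation = Yes


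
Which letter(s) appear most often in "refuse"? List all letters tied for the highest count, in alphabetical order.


Word: "refuse"
Letter counts:
  'e': 2
  'f': 1
  'r': 1
  's': 1
  'u': 1
Maximum count = 2
Most frequent = 'e' (2 times each)


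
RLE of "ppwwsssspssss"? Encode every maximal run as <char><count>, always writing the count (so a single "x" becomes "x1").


String: "ppwwsssspssss"
Scanning for consecutive runs:
  'p' x 2
  'w' x 2
  's' x 4
  'p' x 1
  's' x 4
RLE = "p2w2s4p1s4"


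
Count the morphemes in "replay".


Word: "replay"
Morphemes: re- | play
Each morpheme carries meaning
= 2 morphemes


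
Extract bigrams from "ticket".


Word: "ticket" (length 6)
Number of bigrams = 6 - 2 + 1 = 5
  Position 0: "ti"
  Position 1: "ic"
  Position 2: "ck"
  Position 3: "ke"
  Position 4: "et"
Bigrams = "ti", "ic", "ck", "ke", "et"


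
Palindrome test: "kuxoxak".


Word: "kuxoxak"
Reversed: "kaxoxuk"
Forward == Backward? kuxoxak != kaxoxuk
Palindrome = No


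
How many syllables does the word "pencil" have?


Word: "pencil"
Syllable breakdown: pen / cil
Counting: 2 parts
= 2 syllables


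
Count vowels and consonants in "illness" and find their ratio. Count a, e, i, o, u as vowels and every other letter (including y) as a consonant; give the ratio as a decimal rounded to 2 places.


Word: "illness"
Vowels (a,e,i,o,u): 2
Consonants: 5
Ratio = 2/5
= 0.40


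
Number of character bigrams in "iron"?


Word: "iron" (length 4)
Number of 2-grams = length - 2 + 1 = 4 - 2 + 1
= 3


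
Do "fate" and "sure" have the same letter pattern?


Pattern of "fate": [0, 1, 2, 3]
Pattern of "sure": [0, 1, 2, 3]
Patterns match
Same pattern = Yes


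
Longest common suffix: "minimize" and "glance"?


Word 1: "minimize"
Word 2: "glance"
Comparing from end:
  Pos -1: 'e' == 'e'
  Pos -2: 'z' != 'c' (stop)
LCS = "e" (length 1)


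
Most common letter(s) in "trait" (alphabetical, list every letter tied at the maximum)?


Word: "trait"
Letter counts:
  'a': 1
  'i': 1
  'r': 1
  't': 2
Maximum count = 2
Most frequent = 't' (2 times each)


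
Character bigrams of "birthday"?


Word: "birthday" (length 8)
Number of bigrams = 8 - 2 + 1 = 7
  Position 0: "bi"
  Position 1: "ir"
  Position 2: "rt"
  Position 3: "th"
  Position 4: "hd"
  Position 5: "da"
  Position 6: "ay"
Bigrams = "bi", "ir", "rt", "th", "hd", "da", "ay"


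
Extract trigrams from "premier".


Word: "premier" (length 7)
Number of trigrams = 7 - 3 + 1 = 5
  Position 0: "pre"
  Position 1: "rem"
  Position 2: "emi"
  Position 3: "mie"
  Position 4: "ier"
Trigrams = "pre", "rem", "emi", "mie", "ier"


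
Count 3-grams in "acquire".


Word: "acquire" (length 7)
Number of 3-grams = length - 3 + 1 = 7 - 3 + 1
= 5


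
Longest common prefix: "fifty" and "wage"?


Word 1: "fifty"
Word 2: "wage"
Comparing from start:
  Pos 0: 'f' != 'w' (stop)
LCP = "" (length 0)


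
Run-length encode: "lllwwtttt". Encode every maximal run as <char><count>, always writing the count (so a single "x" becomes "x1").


String: "lllwwtttt"
Scanning for consecutive runs:
  'l' x 3
  'w' x 2
  't' x 4
RLE = "l3w2t4"


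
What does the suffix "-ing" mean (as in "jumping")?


Suffix: -ing
As in: jumping -> jump + -ing
Meaning = present participle


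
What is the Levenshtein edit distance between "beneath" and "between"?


Word 1: "beneath" (length 7)
Word 2: "between" (length 7)
One optimal edit sequence (insert/delete/substitute each cost 1):
  1. keep 'b'
  2. keep 'e'
  3. substitute 'n' -> 't'  (+1)
  4. substitute 'e' -> 'w'  (+1)
  5. substitute 'a' -> 'e'  (+1)
  6. substitute 't' -> 'e'  (+1)
  7. substitute 'h' -> 'n'  (+1)
Total edit operations: 5
Edit distance = 5


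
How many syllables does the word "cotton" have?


Word: "cotton"
Syllable breakdown: cot · ton
Counting: 2 parts
= 2 syllables


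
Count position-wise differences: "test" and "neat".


Comparing character by character (same length = 4):
  Pos 0: 't' vs 'n' !=
  Pos 1: 'e' vs 'e' =
  Pos 2: 's' vs 'a' !=
  Pos 3: 't' vs 't' =
Hamming distance = 2


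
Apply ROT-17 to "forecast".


Word: "forecast"
Shift: 17
Each letter → (letter + shift) mod 26:
  'f' (5) + 17 = 22 → 'w'
  'o' (14) + 17 = 5 → 'f'
  'r' (17) + 17 = 8 → 'i'
  'e' (4) + 17 = 21 → 'v'
  'c' (2) + 17 = 19 → 't'
  'a' (0) + 17 = 17 → 'r'
  's' (18) + 17 = 9 → 'j'
  't' (19) + 17 = 10 → 'k'
Result = "wfivtrjk"


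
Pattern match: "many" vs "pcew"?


Pattern of "many": [0, 1, 2, 3]
Pattern of "pcew": [0, 1, 2, 3]
Patterns match
Same pattern = Yes


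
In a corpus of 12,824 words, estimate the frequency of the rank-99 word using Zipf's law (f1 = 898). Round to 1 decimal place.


Zipf's law: f(r) = f(1) / r
f(1) = 898
f(99) = 898 / 99
= 9.1 occurrences


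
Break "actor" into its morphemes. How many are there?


Word: "actor"
Morphemes: act + -or
Each morpheme carries meaning
= 2 morphemes


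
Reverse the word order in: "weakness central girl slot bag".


Original: "weakness central girl slot bag"
Words (1..n): weakness | central | girl | slot | bag
Reversed (n..1): bag | slot | girl | central | weakness
Result = "bag slot girl central weakness"


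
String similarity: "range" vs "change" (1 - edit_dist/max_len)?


Word 1: "range" (length 5)
Word 2: "change" (length 6)
One optimal edit sequence:
  1. insert 'c'  (+1)
  2. substitute 'r' -> 'h'  (+1)
  3. keep 'a'
  4. keep 'n'
  5. keep 'g'
  6. keep 'e'
Edit distance = 2
Max length = max(5, 6) = 6
Similarity = 1 - 2/6
= 0.6667


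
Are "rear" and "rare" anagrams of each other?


Word 1: "rear" → sorted: aerr
Word 2: "rare" → sorted: aerr
Same letters? aerr == aerr
Anagram = Yes


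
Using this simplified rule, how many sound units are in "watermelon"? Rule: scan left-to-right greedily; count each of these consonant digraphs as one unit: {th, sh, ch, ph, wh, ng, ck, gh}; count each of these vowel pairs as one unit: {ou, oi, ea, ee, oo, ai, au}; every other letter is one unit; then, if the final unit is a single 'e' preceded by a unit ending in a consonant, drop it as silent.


Word: "watermelon" (10 letters)
Left-to-right scan:
  (1) 'w' (letter)
  (2) 'a' (letter)
  (3) 't' (letter)
  (4) 'e' (letter)
  (5) 'r' (letter)
  (6) 'm' (letter)
  (7) 'e' (letter)
  (8) 'l' (letter)
  (9) 'o' (letter)
  (10) 'n' (letter)
Units from scan: 10
Sound units = 10 units


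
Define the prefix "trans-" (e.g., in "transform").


Prefix: trans-
Example: transform (trans- + form)
Meaning = across


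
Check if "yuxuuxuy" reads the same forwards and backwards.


Word: "yuxuuxuy"
Reversed: "yuxuuxuy"
Forward == Backward? yuxuuxuy == yuxuuxuy
Palindrome = Yes


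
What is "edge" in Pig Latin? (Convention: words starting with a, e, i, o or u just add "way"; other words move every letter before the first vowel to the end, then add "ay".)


Word: "edge"
Starts with vowel → add 'way'
Pig Latin = "edgeway"


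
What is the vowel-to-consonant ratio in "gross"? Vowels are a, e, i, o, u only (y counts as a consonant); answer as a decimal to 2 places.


Word: "gross"
Vowels (a,e,i,o,u): 1
Consonants: 4
Ratio = 1/4
= 0.25


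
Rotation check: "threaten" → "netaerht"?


Word: "threaten", Candidate: "netaerht"
Method: check if candidate is substring of word+word
"threatenthreaten" contains "netaerht"? No
Is rotation = No


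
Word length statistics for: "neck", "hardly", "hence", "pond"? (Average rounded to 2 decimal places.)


Lengths: "neck"=4, "hardly"=6, "hence"=5, "pond"=4
Sum = 19, Count = 4
Average = 19/4 = 4.75
= avg=4.75, min=4, max=6


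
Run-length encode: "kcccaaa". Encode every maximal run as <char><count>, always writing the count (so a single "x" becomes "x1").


String: "kcccaaa"
Scanning for consecutive runs:
  'k' x 1
  'c' x 3
  'a' x 3
RLE = "k1c3a3"


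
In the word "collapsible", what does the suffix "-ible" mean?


Suffix: -ible
As in: collapsible -> collapse + -ible, with a spelling change
Meaning = capable of


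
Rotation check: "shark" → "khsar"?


Word: "shark", Candidate: "khsar"
Method: check if candidate is substring of word+word
"sharkshark" contains "khsar"? No
Is rotation = No


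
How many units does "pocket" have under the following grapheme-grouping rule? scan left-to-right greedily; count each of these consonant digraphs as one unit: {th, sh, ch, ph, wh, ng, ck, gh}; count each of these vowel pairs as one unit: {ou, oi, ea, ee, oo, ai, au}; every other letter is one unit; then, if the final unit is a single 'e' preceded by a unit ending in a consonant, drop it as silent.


Word: "pocket" (6 letters)
Left-to-right scan:
  1. 'p' (letter)
  2. 'o' (letter)
  3. 'ck' (digraph)
  4. 'e' (letter)
  5. 't' (letter)
Units from scan: 5
Sound units = 5 units


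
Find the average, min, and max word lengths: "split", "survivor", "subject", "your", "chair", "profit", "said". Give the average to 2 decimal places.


Lengths: "split"=5, "survivor"=8, "subject"=7, "your"=4, "chair"=5, "profit"=6, "said"=4
Sum = 39, Count = 7
Average = 39/7 = 5.57
= avg=5.57, min=4, max=8


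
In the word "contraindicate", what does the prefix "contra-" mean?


Prefix: contra-
Example: contraindicate (contra- + indicate)
Meaning = against


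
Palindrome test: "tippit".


Word: "tippit"
Reversed: "tippit"
Forward == Backward? tippit == tippit
Palindrome = Yes


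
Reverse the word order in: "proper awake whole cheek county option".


Original: "proper awake whole cheek county option"
Words (1..n): proper | awake | whole | cheek | county | option
Reversed (n..1): option | county | cheek | whole | awake | proper
Result = "option county cheek whole awake proper"


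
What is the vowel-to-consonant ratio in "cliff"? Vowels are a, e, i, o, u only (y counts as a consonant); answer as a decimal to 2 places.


Word: "cliff"
Vowels (a,e,i,o,u): 1
Consonants: 4
Ratio = 1/4
= 0.25


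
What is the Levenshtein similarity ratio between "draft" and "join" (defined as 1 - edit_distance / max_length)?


Word 1: "draft" (length 5)
Word 2: "join" (length 4)
One optimal edit sequence:
  1. delete 'd'  (+1)
  2. substitute 'r' -> 'j'  (+1)
  3. substitute 'a' -> 'o'  (+1)
  4. substitute 'f' -> 'i'  (+1)
  5. substitute 't' -> 'n'  (+1)
Edit distance = 5
Max length = max(5, 4) = 5
Similarity = 1 - 5/5
= 0.0000


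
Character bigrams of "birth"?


Word: "birth" (length 5)
Number of bigrams = 5 - 2 + 1 = 4
  Position 0: "bi"
  Position 1: "ir"
  Position 2: "rt"
  Position 3: "th"
Bigrams = "bi", "ir", "rt", "th"


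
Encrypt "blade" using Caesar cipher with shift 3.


Word: "blade"
Shift: 3
Each letter → (letter + shift) mod 26:
  'b' (1) + 3 = 4 → 'e'
  'l' (11) + 3 = 14 → 'o'
  'a' (0) + 3 = 3 → 'd'
  'd' (3) + 3 = 6 → 'g'
  'e' (4) + 3 = 7 → 'h'
Result = "eodgh"


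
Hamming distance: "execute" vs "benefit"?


Comparing character by character (same length = 7):
  Pos 0: 'e' vs 'b' !=
  Pos 1: 'x' vs 'e' !=
  Pos 2: 'e' vs 'n' !=
  Pos 3: 'c' vs 'e' !=
  Pos 4: 'u' vs 'f' !=
  Pos 5: 't' vs 'i' !=
  Pos 6: 'e' vs 't' !=
Hamming distance = 7


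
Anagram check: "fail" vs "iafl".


Word 1: "fail" → sorted: afil
Word 2: "iafl" → sorted: afil
Same letters? afil == afil
Anagram = Yes


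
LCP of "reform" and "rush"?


Word 1: "reform"
Word 2: "rush"
Comparing from start:
  Pos 0: 'r' == 'r'
  Pos 1: 'e' != 'u' (stop)
LCP = "r" (length 1)


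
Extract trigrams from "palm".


Word: "palm" (length 4)
Number of trigrams = 4 - 3 + 1 = 2
  Position 0: "pal"
  Position 1: "alm"
Trigrams = "pal", "alm"


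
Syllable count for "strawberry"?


Word: "strawberry"
Syllable breakdown: straw / ber / ry
Counting: 3 parts
= 3 syllables


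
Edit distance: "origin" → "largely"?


Word 1: "origin" (length 6)
Word 2: "largely" (length 7)
One optimal edit sequence (insert/delete/substitute each cost 1):
  1. insert 'l'  (+1)
  2. substitute 'o' -> 'a'  (+1)
  3. keep 'r'
  4. substitute 'i' -> 'g'  (+1)
  5. substitute 'g' -> 'e'  (+1)
  6. substitute 'i' -> 'l'  (+1)
  7. substitute 'n' -> 'y'  (+1)
Total edit operations: 6
Edit distance = 6


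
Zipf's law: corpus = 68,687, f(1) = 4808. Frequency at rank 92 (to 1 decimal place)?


Zipf's law: f(r) = f(1) / r
f(1) = 4808
f(92) = 4808 / 92
= 52.3 occurrences


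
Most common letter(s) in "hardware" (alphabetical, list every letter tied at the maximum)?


Word: "hardware"
Letter counts:
  'a': 2
  'd': 1
  'e': 1
  'h': 1
  'r': 2
  'w': 1
Maximum count = 2
Most frequent = 'a', 'r' (2 times each)


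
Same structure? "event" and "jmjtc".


Pattern of "event": [0, 1, 0, 2, 3]
Pattern of "jmjtc": [0, 1, 0, 2, 3]
Patterns match
Same pattern = Yes


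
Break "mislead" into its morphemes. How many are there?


Word: "mislead"
Morphemes: mis- / lead
Each morpheme carries meaning
= 2 morphemes


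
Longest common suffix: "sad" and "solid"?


Word 1: "sad"
Word 2: "solid"
Comparing from end:
  Pos -1: 'd' == 'd'
  Pos -2: 'a' != 'i' (stop)
LCS = "d" (length 1)


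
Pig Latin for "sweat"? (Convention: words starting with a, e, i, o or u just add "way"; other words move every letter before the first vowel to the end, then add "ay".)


Word: "sweat"
Starts with consonant(s) → move to end, add 'ay'
Consonant cluster: "sw"
Pig Latin = "eatsway"


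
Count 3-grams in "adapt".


Word: "adapt" (length 5)
Number of 3-grams = length - 3 + 1 = 5 - 3 + 1
= 3


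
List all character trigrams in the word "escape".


Word: "escape" (length 6)
Number of trigrams = 6 - 3 + 1 = 4
  Position 0: "esc"
  Position 1: "sca"
  Position 2: "cap"
  Position 3: "ape"
Trigrams = "esc", "sca", "cap", "ape"


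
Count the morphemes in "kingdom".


Word: "kingdom"
Morphemes: king | -dom
Each morpheme carries meaning
= 2 morphemes


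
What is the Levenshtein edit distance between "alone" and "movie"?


Word 1: "alone" (length 5)
Word 2: "movie" (length 5)
One optimal edit sequence (insert/delete/substitute each cost 1):
  1. substitute 'a' -> 'm'  (+1)
  2. substitute 'l' -> 'o'  (+1)
  3. substitute 'o' -> 'v'  (+1)
  4. substitute 'n' -> 'i'  (+1)
  5. keep 'e'
Total edit operations: 4
Edit distance = 4


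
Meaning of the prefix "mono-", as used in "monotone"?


Prefix: mono-
Example: monotone (mono- + tone)
Meaning = one


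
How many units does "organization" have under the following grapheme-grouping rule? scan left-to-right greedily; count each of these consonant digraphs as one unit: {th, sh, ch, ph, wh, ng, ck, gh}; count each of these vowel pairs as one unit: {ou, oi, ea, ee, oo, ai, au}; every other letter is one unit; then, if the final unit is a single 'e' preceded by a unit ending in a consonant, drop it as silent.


Word: "organization" (12 letters)
Left-to-right scan:
  (1) 'o' (letter)
  (2) 'r' (letter)
  (3) 'g' (letter)
  (4) 'a' (letter)
  (5) 'n' (letter)
  (6) 'i' (letter)
  (7) 'z' (letter)
  (8) 'a' (letter)
  (9) 't' (letter)
  (10) 'i' (letter)
  (11) 'o' (letter)
  (12) 'n' (letter)
Units from scan: 12
Sound units = 12 units


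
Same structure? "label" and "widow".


Pattern of "label": [0, 1, 2, 3, 0]
Pattern of "widow": [0, 1, 2, 3, 0]
Patterns match
Same pattern = Yes


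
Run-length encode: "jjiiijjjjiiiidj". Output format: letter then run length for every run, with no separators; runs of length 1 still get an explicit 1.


String: "jjiiijjjjiiiidj"
Scanning for consecutive runs:
  'j' x 2
  'i' x 3
  'j' x 4
  'i' x 4
  'd' x 1
  'j' x 1
RLE = "j2i3j4i4d1j1"


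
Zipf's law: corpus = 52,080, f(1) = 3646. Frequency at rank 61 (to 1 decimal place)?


Zipf's law: f(r) = f(1) / r
f(1) = 3646
f(61) = 3646 / 61
= 59.8 occurrences


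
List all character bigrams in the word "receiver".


Word: "receiver" (length 8)
Number of bigrams = 8 - 2 + 1 = 7
  Position 0: "re"
  Position 1: "ec"
  Position 2: "ce"
  Position 3: "ei"
  Position 4: "iv"
  Position 5: "ve"
  Position 6: "er"
Bigrams = "re", "ec", "ce", "ei", "iv", "ve", "er"


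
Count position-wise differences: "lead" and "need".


Comparing character by character (same length = 4):
  Pos 0: 'l' vs 'n' !=
  Pos 1: 'e' vs 'e' =
  Pos 2: 'a' vs 'e' !=
  Pos 3: 'd' vs 'd' =
Hamming distance = 2


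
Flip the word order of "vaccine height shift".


Original: "vaccine height shift"
Words (1..n): vaccine | height | shift
Reversed (n..1): shift | height | vaccine
Result = "shift height vaccine"


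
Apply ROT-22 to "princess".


Word: "princess"
Shift: 22
Each letter → (letter + shift) mod 26:
  'p' (15) + 22 = 11 → 'l'
  'r' (17) + 22 = 13 → 'n'
  'i' (8) + 22 = 4 → 'e'
  'n' (13) + 22 = 9 → 'j'
  'c' (2) + 22 = 24 → 'y'
  'e' (4) + 22 = 0 → 'a'
  's' (18) + 22 = 14 → 'o'
  's' (18) + 22 = 14 → 'o'
Result = "lnejyaoo"


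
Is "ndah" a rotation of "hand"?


Word: "hand", Candidate: "ndah"
Method: check if candidate is substring of word+word
"handhand" contains "ndah"? No
Is rotation = No


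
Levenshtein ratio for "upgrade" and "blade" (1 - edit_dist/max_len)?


Word 1: "upgrade" (length 7)
Word 2: "blade" (length 5)
One optimal edit sequence:
  1. delete 'u'  (+1)
  2. delete 'p'  (+1)
  3. substitute 'g' -> 'b'  (+1)
  4. substitute 'r' -> 'l'  (+1)
  5. keep 'a'
  6. keep 'd'
  7. keep 'e'
Edit distance = 4
Max length = max(7, 5) = 7
Similarity = 1 - 4/7
= 0.4286


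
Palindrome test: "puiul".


Word: "puiul"
Reversed: "luiup"
Forward == Backward? puiul != luiup
Palindrome = No


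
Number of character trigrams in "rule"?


Word: "rule" (length 4)
Number of 3-grams = length - 3 + 1 = 4 - 3 + 1
= 2


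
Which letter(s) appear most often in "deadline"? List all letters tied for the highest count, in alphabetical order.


Word: "deadline"
Letter counts:
  'a': 1
  'd': 2
  'e': 2
  'i': 1
  'l': 1
  'n': 1
Maximum count = 2
Most frequent = 'd', 'e' (2 times each)


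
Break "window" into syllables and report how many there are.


Word: "window"
Syllable breakdown: win-dow
Counting: 2 parts
= 2 syllables


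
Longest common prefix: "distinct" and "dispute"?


Word 1: "distinct"
Word 2: "dispute"
Comparing from start:
  Pos 0: 'd' == 'd'
  Pos 1: 'i' == 'i'
  Pos 2: 's' == 's'
  Pos 3: 't' != 'p' (stop)
LCP = "dis" (length 3)


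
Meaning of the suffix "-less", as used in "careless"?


Suffix: -less
As in: careless -> care + -less
Meaning = without


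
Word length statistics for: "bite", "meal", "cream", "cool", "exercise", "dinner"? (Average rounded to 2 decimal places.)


Lengths: "bite"=4, "meal"=4, "cream"=5, "cool"=4, "exercise"=8, "dinner"=6
Sum = 31, Count = 6
Average = 31/6 = 5.17
= avg=5.17, min=4, max=8


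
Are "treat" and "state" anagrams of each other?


Word 1: "treat" → sorted: aertt
Word 2: "state" → sorted: aestt
Same letters? aertt != aestt
Anagram = No


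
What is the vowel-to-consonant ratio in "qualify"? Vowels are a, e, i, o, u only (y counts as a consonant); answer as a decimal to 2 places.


Word: "qualify"
Vowels (a,e,i,o,u): 3
Consonants: 4
Ratio = 3/4
= 0.75


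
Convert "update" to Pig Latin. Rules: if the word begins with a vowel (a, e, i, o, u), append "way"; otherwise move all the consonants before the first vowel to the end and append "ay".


Word: "update"
Starts with vowel → add 'way'
Pig Latin = "updateway"


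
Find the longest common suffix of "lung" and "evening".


Word 1: "lung"
Word 2: "evening"
Comparing from end:
  Pos -1: 'g' == 'g'
  Pos -2: 'n' == 'n'
  Pos -3: 'u' != 'i' (stop)
LCS = "ng" (length 2)


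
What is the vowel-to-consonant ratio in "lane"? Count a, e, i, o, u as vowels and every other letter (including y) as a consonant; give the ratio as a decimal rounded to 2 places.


Word: "lane"
Vowels (a,e,i,o,u): 2
Consonants: 2
Ratio = 2/2
= 1.00


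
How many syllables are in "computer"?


Word: "computer"
Syllable breakdown: com | pu | ter
Counting: 3 parts
= 3 syllables


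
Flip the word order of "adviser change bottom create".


Original: "adviser change bottom create"
Words (1..n): adviser | change | bottom | create
Reversed (n..1): create | bottom | change | adviser
Result = "create bottom change adviser"


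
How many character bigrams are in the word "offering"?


Word: "offering" (length 8)
Number of 2-grams = length - 2 + 1 = 8 - 2 + 1
= 7


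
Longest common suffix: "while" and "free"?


Word 1: "while"
Word 2: "free"
Comparing from end:
  Pos -1: 'e' == 'e'
  Pos -2: 'l' != 'e' (stop)
LCS = "e" (length 1)


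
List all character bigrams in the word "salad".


Word: "salad" (length 5)
Number of bigrams = 5 - 2 + 1 = 4
  Position 0: "sa"
  Position 1: "al"
  Position 2: "la"
  Position 3: "ad"
Bigrams = "sa", "al", "la", "ad"


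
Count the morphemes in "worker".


Word: "worker"
Morphemes: work + -er
Each morpheme carries meaning
= 2 morphemes


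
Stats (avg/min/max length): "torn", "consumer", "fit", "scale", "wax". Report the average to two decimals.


Lengths: "torn"=4, "consumer"=8, "fit"=3, "scale"=5, "wax"=3
Sum = 23, Count = 5
Average = 23/5 = 4.60
= avg=4.60, min=3, max=8


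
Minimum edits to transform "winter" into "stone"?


Word 1: "winter" (length 6)
Word 2: "stone" (length 5)
One optimal edit sequence (insert/delete/substitute each cost 1):
  1. substitute 'w' -> 's'  (+1)
  2. substitute 'i' -> 't'  (+1)
  3. substitute 'n' -> 'o'  (+1)
  4. substitute 't' -> 'n'  (+1)
  5. keep 'e'
  6. delete 'r'  (+1)
Total edit operations: 5
Edit distance = 5


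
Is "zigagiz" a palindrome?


Word: "zigagiz"
Reversed: "zigagiz"
Forward == Backward? zigagiz == zigagiz
Palindrome = Yes


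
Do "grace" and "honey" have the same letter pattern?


Pattern of "grace": [0, 1, 2, 3, 4]
Pattern of "honey": [0, 1, 2, 3, 4]
Patterns match
Same pattern = Yes


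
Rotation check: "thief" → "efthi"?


Word: "thief", Candidate: "efthi"
Method: check if candidate is substring of word+word
"thiefthief" contains "efthi"? Yes
Is rotation = Yes


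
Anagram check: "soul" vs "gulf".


Word 1: "soul" → sorted: losu
Word 2: "gulf" → sorted: fglu
Same letters? losu != fglu
Anagram = No


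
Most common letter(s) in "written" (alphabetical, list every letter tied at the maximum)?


Word: "written"
Letter counts:
  'e': 1
  'i': 1
  'n': 1
  'r': 1
  't': 2
  'w': 1
Maximum count = 2
Most frequent = 't' (2 times each)


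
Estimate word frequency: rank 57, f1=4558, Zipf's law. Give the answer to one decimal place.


Zipf's law: f(r) = f(1) / r
f(1) = 4558
f(57) = 4558 / 57
= 80.0 occurrences


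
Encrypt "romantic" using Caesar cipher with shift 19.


Word: "romantic"
Shift: 19
Each letter → (letter + shift) mod 26:
  'r' (17) + 19 = 10 → 'k'
  'o' (14) + 19 = 7 → 'h'
  'm' (12) + 19 = 5 → 'f'
  'a' (0) + 19 = 19 → 't'
  'n' (13) + 19 = 6 → 'g'
  't' (19) + 19 = 12 → 'm'
  'i' (8) + 19 = 1 → 'b'
  'c' (2) + 19 = 21 → 'v'
Result = "khftgmbv"


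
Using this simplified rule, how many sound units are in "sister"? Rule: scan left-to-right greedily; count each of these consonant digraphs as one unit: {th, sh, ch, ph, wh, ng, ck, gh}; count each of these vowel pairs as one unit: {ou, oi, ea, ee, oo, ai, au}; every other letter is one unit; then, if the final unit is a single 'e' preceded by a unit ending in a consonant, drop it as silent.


Word: "sister" (6 letters)
Left-to-right scan:
  (1) 's' (letter)
  (2) 'i' (letter)
  (3) 's' (letter)
  (4) 't' (letter)
  (5) 'e' (letter)
  (6) 'r' (letter)
Units from scan: 6
Sound units = 6 units


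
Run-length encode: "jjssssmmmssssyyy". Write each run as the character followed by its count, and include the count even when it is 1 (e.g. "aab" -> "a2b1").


String: "jjssssmmmssssyyy"
Scanning for consecutive runs:
  'j' x 2
  's' x 4
  'm' x 3
  's' x 4
  'y' x 3
RLE = "j2s4m3s4y3"


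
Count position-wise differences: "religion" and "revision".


Comparing character by character (same length = 8):
  Pos 0: 'r' vs 'r' =
  Pos 1: 'e' vs 'e' =
  Pos 2: 'l' vs 'v' !=
  Pos 3: 'i' vs 'i' =
  Pos 4: 'g' vs 's' !=
  Pos 5: 'i' vs 'i' =
  Pos 6: 'o' vs 'o' =
  Pos 7: 'n' vs 'n' =
Hamming distance = 2


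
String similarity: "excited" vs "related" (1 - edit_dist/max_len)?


Word 1: "excited" (length 7)
Word 2: "related" (length 7)
One optimal edit sequence:
  1. substitute 'e' -> 'r'  (+1)
  2. substitute 'x' -> 'e'  (+1)
  3. substitute 'c' -> 'l'  (+1)
  4. substitute 'i' -> 'a'  (+1)
  5. keep 't'
  6. keep 'e'
  7. keep 'd'
Edit distance = 4
Max length = max(7, 7) = 7
Similarity = 1 - 4/7
= 0.4286


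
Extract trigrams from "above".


Word: "above" (length 5)
Number of trigrams = 5 - 3 + 1 = 3
  Position 0: "abo"
  Position 1: "bov"
  Position 2: "ove"
Trigrams = "abo", "bov", "ove"


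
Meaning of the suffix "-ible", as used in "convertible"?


Suffix: -ible
Example: convertible (convert + -ible)
Meaning = capable of


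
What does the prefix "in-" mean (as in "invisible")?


Prefix: in-
Example: invisible = in- + visible
Meaning = not / into


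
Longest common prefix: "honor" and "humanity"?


Word 1: "honor"
Word 2: "humanity"
Comparing from start:
  Pos 0: 'h' == 'h'
  Pos 1: 'o' != 'u' (stop)
LCP = "h" (length 1)


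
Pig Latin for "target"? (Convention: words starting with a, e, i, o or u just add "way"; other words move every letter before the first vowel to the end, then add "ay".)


Word: "target"
Starts with consonant(s) → move to end, add 'ay'
Consonant cluster: "t"
Pig Latin = "argettay"


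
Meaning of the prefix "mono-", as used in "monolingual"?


Prefix: mono-
Example: monolingual = mono- + lingual
Meaning = one


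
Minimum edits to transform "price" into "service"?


Word 1: "price" (length 5)
Word 2: "service" (length 7)
One optimal edit sequence (insert/delete/substitute each cost 1):
  1. insert 's'  (+1)
  2. substitute 'p' -> 'e'  (+1)
  3. keep 'r'
  4. insert 'v'  (+1)
  5. keep 'i'
  6. keep 'c'
  7. keep 'e'
Total edit operations: 3
Edit distance = 3


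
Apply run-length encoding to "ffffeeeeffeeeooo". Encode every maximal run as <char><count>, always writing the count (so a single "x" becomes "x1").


String: "ffffeeeeffeeeooo"
Scanning for consecutive runs:
  'f' x 4
  'e' x 4
  'f' x 2
  'e' x 3
  'o' x 3
RLE = "f4e4f2e3o3"


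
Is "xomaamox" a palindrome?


Word: "xomaamox"
Reversed: "xomaamox"
Forward == Backward? xomaamox == xomaamox
Palindrome = Yes


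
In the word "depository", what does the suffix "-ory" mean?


Suffix: -ory
Example: depository = deposit + -ory
Meaning = relating to / place for


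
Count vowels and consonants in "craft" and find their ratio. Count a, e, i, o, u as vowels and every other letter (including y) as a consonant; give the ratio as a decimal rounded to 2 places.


Word: "craft"
Vowels (a,e,i,o,u): 1
Consonants: 4
Ratio = 1/4
= 0.25


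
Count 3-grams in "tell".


Word: "tell" (length 4)
Number of 3-grams = length - 3 + 1 = 4 - 3 + 1
= 2


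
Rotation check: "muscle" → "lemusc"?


Word: "muscle", Candidate: "lemusc"
Method: check if candidate is substring of word+word
"musclemuscle" contains "lemusc"? Yes
Is rotation = Yes


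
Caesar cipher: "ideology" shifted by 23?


Word: "ideology"
Shift: 23
Each letter → (letter + shift) mod 26:
  'i' (8) + 23 = 5 → 'f'
  'd' (3) + 23 = 0 → 'a'
  'e' (4) + 23 = 1 → 'b'
  'o' (14) + 23 = 11 → 'l'
  'l' (11) + 23 = 8 → 'i'
  'o' (14) + 23 = 11 → 'l'
  'g' (6) + 23 = 3 → 'd'
  'y' (24) + 23 = 21 → 'v'
Result = "fablildv"


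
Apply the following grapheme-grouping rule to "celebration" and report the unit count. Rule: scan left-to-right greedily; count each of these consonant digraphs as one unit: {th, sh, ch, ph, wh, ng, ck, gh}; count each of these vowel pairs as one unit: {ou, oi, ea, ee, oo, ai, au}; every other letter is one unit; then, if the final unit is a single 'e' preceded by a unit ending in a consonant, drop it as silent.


Word: "celebration" (11 letters)
Left-to-right scan:
  [1] 'c' (letter)
  [2] 'e' (letter)
  [3] 'l' (letter)
  [4] 'e' (letter)
  [5] 'b' (letter)
  [6] 'r' (letter)
  [7] 'a' (letter)
  [8] 't' (letter)
  [9] 'i' (letter)
  [10] 'o' (letter)
  [11] 'n' (letter)
Units from scan: 11
Sound units = 11 units


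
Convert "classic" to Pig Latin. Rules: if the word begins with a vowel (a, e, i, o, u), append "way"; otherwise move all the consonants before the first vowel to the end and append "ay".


Word: "classic"
Starts with consonant(s) → move to end, add 'ay'
Consonant cluster: "cl"
Pig Latin = "assicclay"


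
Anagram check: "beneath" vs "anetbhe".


Word 1: "beneath" → sorted: abeehnt
Word 2: "anetbhe" → sorted: abeehnt
Same letters? abeehnt == abeehnt
Anagram = Yes


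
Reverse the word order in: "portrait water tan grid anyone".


Original: "portrait water tan grid anyone"
Words (1..n): portrait | water | tan | grid | anyone
Reversed (n..1): anyone | grid | tan | water | portrait
Result = "anyone grid tan water portrait"


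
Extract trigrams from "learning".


Word: "learning" (length 8)
Number of trigrams = 8 - 3 + 1 = 6
  Position 0: "lea"
  Position 1: "ear"
  Position 2: "arn"
  Position 3: "rni"
  Position 4: "nin"
  Position 5: "ing"
Trigrams = "lea", "ear", "arn", "rni", "nin", "ing"


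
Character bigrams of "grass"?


Word: "grass" (length 5)
Number of bigrams = 5 - 2 + 1 = 4
  Position 0: "gr"
  Position 1: "ra"
  Position 2: "as"
  Position 3: "ss"
Bigrams = "gr", "ra", "as", "ss"


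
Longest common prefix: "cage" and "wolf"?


Word 1: "cage"
Word 2: "wolf"
Comparing from start:
  Pos 0: 'c' != 'w' (stop)
LCP = "" (length 0)
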